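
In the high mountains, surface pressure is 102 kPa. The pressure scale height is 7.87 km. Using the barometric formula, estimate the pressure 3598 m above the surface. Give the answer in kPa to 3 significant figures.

P ≈ 64.6 kPa

Barometric formula: P = P₀ exp(−z/H).
z/H = 3598.0/7870.0 = 0.45718; exp(−0.45718) = 0.63307.
P = 102 × 0.63307 = 64.573 kPa.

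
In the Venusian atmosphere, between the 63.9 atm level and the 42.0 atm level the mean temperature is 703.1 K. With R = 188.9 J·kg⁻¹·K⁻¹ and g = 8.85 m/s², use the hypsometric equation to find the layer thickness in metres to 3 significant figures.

Hypsometric equation: Δz = (R T̄/g) ln(P₁/P₂).
R T̄/g = 188.9 × 703.1 / 8.85 = 15007 m.
ln(63.9/42.0) = ln(1.5214) = 0.41963.
Δz = 15007 × 0.41963 = 6297.4 m.

Δz ≈ 6300 m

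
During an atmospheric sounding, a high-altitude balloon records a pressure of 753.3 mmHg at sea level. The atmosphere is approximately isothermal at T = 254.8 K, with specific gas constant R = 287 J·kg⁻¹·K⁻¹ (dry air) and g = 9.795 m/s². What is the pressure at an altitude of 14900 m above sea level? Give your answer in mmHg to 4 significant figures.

P ≈ 102.4 mmHg

Scale height: H = RT/g = 287 × 254.8 / 9.795 = 7465.8 m.
Barometric formula: P = P₀ exp(−z/H).
z/H = 14900/7465.8 = 1.9958; exp(−1.9958) = 0.13590.
P = 753.3 × 0.13590 = 102.37 mmHg.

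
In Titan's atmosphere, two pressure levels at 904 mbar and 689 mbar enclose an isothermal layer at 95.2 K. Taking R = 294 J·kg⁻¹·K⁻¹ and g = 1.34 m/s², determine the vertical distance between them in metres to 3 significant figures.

Hypsometric equation: Δz = (R T̄/g) ln(P₁/P₂).
R T̄/g = 294 × 95.2 / 1.34 = 20887 m.
ln(904/689) = ln(1.3120) = 0.27155.
Δz = 20887 × 0.27155 = 5671.9 m.

Δz ≈ 5670 m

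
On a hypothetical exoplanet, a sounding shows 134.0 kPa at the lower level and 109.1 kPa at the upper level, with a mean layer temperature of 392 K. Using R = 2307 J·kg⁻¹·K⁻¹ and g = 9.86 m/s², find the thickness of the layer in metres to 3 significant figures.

Δz ≈ 18900 m

Hypsometric equation: Δz = (R T̄/g) ln(P₁/P₂).
R T̄/g = 2307 × 392 / 9.86 = 91718 m.
ln(134.0/109.1) = ln(1.2282) = 0.20555.
Δz = 91718 × 0.20555 = 18853 m.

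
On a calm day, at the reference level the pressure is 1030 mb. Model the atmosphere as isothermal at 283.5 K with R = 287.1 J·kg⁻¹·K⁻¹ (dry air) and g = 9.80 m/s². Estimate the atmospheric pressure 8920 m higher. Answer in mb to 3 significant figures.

P ≈ 352 mb

Scale height: H = RT/g = 287.1 × 283.5 / 9.80 = 8305.4 m.
Barometric formula: P = P₀ exp(−z/H).
z/H = 8920.0/8305.4 = 1.0740; exp(−1.0740) = 0.34164.
P = 1030 × 0.34164 = 351.89 mb.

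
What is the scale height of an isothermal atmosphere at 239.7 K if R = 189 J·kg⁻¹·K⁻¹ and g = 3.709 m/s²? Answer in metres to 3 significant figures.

H ≈ 12200 m

The scale height of an isothermal atmosphere is H = RT/g.
H = 189 × 239.7 / 3.709 = 45303/3.709 = 12214 m.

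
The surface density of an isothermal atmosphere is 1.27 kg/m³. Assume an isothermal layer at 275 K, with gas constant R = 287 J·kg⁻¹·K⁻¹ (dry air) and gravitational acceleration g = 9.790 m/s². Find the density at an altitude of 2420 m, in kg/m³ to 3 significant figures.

ρ ≈ 0.941 kg/m³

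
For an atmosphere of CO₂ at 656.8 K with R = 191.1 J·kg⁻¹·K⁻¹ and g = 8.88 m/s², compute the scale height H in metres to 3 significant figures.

H ≈ 14100 m

The scale height of an isothermal atmosphere is H = RT/g.
H = 191.1 × 656.8 / 8.88 = 125510/8.88 = 14134 m.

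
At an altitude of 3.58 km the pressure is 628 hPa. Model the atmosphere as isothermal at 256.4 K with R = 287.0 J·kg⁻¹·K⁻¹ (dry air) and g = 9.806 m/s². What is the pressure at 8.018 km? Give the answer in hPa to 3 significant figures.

P ≈ 348 hPa

Scale height: H = RT/g = 287.0 × 256.4 / 9.806 = 7504.3 m.
Between two levels, P₂ = P₁ exp(−Δz/H) with Δz = z₂ − z₁.
Δz = 8018.0 − 3580.0 = 4438.0 m; Δz/H = 4438.0/7504.3 = 0.59139.
P₂ = 628 × exp(−0.59139) = 628 × 0.55356 = 347.64 hPa.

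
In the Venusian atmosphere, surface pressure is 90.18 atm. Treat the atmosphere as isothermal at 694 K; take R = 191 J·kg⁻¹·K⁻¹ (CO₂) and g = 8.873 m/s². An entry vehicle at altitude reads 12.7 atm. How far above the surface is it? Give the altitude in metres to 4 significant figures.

Scale height: H = RT/g = 191 × 694 / 8.873 = 14939 m.
Invert the barometric formula: z = H ln(P₀/P).
P₀/P = 90.18/12.7 = 7.1008; ln(7.1008) = 1.9602.
z = 14939 × 1.9602 = 29283 m.

z ≈ 29280 m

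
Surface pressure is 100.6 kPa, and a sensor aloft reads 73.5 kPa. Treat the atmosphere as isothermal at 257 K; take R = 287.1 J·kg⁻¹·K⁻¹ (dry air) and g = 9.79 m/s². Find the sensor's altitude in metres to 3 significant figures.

z ≈ 2370 m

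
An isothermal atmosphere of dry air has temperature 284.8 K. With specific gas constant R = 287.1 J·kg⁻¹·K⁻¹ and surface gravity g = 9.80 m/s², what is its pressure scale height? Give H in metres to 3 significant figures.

The scale height of an isothermal atmosphere is H = RT/g.
H = 287.1 × 284.8 / 9.80 = 81766/9.80 = 8343.5 m.

H ≈ 8340 m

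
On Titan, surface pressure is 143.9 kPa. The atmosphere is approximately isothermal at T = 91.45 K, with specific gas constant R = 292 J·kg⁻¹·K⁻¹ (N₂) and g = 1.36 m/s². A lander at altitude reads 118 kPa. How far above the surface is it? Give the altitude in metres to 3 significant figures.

Scale height: H = RT/g = 292 × 91.45 / 1.36 = 19635 m.
Invert the barometric formula: z = H ln(P₀/P).
P₀/P = 143.9/118 = 1.2195; ln(1.2195) = 0.19844.
z = 19635 × 0.19844 = 3896.4 m.

z ≈ 3900 m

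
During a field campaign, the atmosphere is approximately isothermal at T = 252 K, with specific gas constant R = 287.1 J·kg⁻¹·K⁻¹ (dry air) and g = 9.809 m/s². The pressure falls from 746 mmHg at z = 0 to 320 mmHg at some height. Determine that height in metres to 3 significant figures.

Scale height: H = RT/g = 287.1 × 252 / 9.809 = 7375.8 m.
Invert the barometric formula: z = H ln(P₀/P).
P₀/P = 746/320 = 2.3312; ln(2.3312) = 0.84638.
z = 7375.8 × 0.84638 = 6242.7 m.

z ≈ 6240 m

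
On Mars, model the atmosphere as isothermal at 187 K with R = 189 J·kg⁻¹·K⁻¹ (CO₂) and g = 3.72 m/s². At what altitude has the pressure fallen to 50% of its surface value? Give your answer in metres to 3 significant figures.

z ≈ 6590 m

Scale height: H = RT/g = 189 × 187 / 3.72 = 9500.8 m.
Set P/P₀ = exp(−z/H) = 0.5, so z = −H ln(0.5).
−ln(0.5) = 0.69315; z = 9500.8 × 0.69315 = 6585.5 m.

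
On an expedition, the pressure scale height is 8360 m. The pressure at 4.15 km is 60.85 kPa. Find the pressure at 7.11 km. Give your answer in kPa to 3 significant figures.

Between two levels, P₂ = P₁ exp(−Δz/H) with Δz = z₂ − z₁.
Δz = 7110.0 − 4150.0 = 2960.0 m; Δz/H = 2960.0/8360.0 = 0.35407.
P₂ = 60.85 × exp(−0.35407) = 60.85 × 0.70183 = 42.706 kPa.

P ≈ 42.7 kPa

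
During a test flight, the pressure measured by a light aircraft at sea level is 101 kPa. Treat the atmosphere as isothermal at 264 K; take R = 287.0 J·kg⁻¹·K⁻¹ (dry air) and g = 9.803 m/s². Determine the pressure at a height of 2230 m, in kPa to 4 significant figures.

Scale height: H = RT/g = 287.0 × 264 / 9.803 = 7729.1 m.
Barometric formula: P = P₀ exp(−z/H).
z/H = 2230.0/7729.1 = 0.28852; exp(−0.28852) = 0.74937.
P = 101 × 0.74937 = 75.686 kPa.

P ≈ 75.69 kPa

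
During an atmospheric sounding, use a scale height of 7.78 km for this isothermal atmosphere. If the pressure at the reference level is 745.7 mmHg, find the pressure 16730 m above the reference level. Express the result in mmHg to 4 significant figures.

Barometric formula: P = P₀ exp(−z/H).
z/H = 16730/7780.0 = 2.1504; exp(−2.1504) = 0.11644.
P = 745.7 × 0.11644 = 86.829 mmHg.

P ≈ 86.83 mmHg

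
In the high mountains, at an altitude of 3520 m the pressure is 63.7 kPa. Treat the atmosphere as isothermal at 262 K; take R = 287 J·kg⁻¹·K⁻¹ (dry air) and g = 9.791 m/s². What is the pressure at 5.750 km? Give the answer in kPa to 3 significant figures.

P ≈ 47.6 kPa

Scale height: H = RT/g = 287 × 262 / 9.791 = 7679.9 m.
Between two levels, P₂ = P₁ exp(−Δz/H) with Δz = z₂ − z₁.
Δz = 5750.0 − 3520.0 = 2230.0 m; Δz/H = 2230.0/7679.9 = 0.29037.
P₂ = 63.7 × exp(−0.29037) = 63.7 × 0.74799 = 47.647 kPa.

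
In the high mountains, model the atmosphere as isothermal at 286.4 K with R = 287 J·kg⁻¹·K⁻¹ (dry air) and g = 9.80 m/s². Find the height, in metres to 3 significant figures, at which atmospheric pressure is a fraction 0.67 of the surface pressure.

z ≈ 3360 m

Scale height: H = RT/g = 287 × 286.4 / 9.80 = 8387.4 m.
Set P/P₀ = exp(−z/H) = 0.67, so z = −H ln(0.67).
−ln(0.67) = 0.40048; z = 8387.4 × 0.40048 = 3359.0 m.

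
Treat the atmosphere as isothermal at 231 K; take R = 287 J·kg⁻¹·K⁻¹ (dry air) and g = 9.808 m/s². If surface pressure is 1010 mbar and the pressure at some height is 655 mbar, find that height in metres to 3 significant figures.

z ≈ 2930 m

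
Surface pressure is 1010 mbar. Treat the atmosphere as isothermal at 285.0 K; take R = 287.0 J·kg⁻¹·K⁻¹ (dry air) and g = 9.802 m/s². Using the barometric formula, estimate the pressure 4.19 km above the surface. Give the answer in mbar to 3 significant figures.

Scale height: H = RT/g = 287.0 × 285.0 / 9.802 = 8344.7 m.
Barometric formula: P = P₀ exp(−z/H).
z/H = 4190.0/8344.7 = 0.50212; exp(−0.50212) = 0.60525.
P = 1010 × 0.60525 = 611.30 mbar.

P ≈ 611 mbar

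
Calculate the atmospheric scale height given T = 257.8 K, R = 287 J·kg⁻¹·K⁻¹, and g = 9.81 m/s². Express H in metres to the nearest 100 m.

H ≈ 7500 m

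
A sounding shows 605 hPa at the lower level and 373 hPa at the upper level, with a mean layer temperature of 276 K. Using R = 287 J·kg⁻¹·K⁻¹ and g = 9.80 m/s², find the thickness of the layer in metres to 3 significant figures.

Hypsometric equation: Δz = (R T̄/g) ln(P₁/P₂).
R T̄/g = 287 × 276 / 9.80 = 8082.9 m.
ln(605/373) = ln(1.6220) = 0.48366.
Δz = 8082.9 × 0.48366 = 3909.4 m.

Δz ≈ 3910 m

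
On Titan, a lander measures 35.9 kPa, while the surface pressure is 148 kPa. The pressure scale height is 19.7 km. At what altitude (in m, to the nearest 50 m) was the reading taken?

Invert the barometric formula: z = H ln(P₀/P).
P₀/P = 148/35.9 = 4.1226; ln(4.1226) = 1.4165.
z = 19700 × 1.4165 = 27905 m.

z ≈ 27900 m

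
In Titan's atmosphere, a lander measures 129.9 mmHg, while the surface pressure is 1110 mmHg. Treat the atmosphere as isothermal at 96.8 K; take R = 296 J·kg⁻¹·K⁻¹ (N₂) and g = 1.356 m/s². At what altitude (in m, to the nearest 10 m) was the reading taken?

Scale height: H = RT/g = 296 × 96.8 / 1.356 = 21130 m.
Invert the barometric formula: z = H ln(P₀/P).
P₀/P = 1110/129.9 = 8.5450; ln(8.5450) = 2.1453.
z = 21130 × 2.1453 = 45330 m.

z ≈ 45330 m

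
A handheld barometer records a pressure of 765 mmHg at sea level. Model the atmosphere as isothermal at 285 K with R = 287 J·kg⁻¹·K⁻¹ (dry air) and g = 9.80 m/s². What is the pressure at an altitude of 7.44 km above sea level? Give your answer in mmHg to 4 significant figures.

P ≈ 313.7 mmHg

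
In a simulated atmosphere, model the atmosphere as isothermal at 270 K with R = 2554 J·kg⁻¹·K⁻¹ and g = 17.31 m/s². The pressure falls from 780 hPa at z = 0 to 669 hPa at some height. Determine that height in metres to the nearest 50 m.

z ≈ 6100 m

Scale height: H = RT/g = 2554 × 270 / 17.31 = 39837 m.
Invert the barometric formula: z = H ln(P₀/P).
P₀/P = 780/669 = 1.1659; ln(1.1659) = 0.15349.
z = 39837 × 0.15349 = 6114.6 m.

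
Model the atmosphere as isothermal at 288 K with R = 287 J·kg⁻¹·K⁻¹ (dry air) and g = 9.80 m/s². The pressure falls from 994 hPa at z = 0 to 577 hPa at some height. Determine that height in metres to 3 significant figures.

z ≈ 4590 m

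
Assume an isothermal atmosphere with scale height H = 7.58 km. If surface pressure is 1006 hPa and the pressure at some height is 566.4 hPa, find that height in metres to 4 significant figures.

z ≈ 4354 m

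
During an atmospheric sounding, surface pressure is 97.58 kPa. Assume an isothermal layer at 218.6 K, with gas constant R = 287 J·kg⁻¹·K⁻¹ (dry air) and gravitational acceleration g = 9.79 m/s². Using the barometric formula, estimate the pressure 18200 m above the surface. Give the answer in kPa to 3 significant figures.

Scale height: H = RT/g = 287 × 218.6 / 9.79 = 6408.4 m.
Barometric formula: P = P₀ exp(−z/H).
z/H = 18200/6408.4 = 2.8400; exp(−2.8400) = 0.058426.
P = 97.58 × 0.058426 = 5.7012 kPa.

P ≈ 5.70 kPa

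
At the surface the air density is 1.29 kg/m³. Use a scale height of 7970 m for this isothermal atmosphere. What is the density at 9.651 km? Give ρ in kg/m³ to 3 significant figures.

In an isothermal atmosphere, density decays like pressure: ρ = ρ₀ exp(−z/H).
z/H = 9651.0/7970.0 = 1.2109; exp(−1.2109) = 0.29793.
ρ = 1.29 × 0.29793 = 0.38433 kg/m³.

ρ ≈ 0.384 kg/m³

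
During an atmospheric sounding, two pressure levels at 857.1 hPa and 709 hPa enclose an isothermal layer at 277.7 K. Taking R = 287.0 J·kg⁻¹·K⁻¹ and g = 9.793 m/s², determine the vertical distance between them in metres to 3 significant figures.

Hypsometric equation: Δz = (R T̄/g) ln(P₁/P₂).
R T̄/g = 287.0 × 277.7 / 9.793 = 8138.5 m.
ln(857.1/709) = ln(1.2089) = 0.18971.
Δz = 8138.5 × 0.18971 = 1544.0 m.

Δz ≈ 1540 m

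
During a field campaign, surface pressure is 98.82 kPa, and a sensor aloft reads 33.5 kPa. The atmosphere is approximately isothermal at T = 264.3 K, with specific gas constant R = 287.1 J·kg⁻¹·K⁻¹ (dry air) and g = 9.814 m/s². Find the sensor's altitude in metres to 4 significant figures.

z ≈ 8364 m

Scale height: H = RT/g = 287.1 × 264.3 / 9.814 = 7731.9 m.
Invert the barometric formula: z = H ln(P₀/P).
P₀/P = 98.82/33.5 = 2.9499; ln(2.9499) = 1.0818.
z = 7731.9 × 1.0818 = 8364.4 m.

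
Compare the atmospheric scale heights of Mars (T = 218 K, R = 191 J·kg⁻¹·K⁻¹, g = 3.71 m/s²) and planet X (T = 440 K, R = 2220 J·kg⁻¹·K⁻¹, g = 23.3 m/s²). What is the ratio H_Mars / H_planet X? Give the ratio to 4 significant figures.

H_Mars/H_planet X ≈ 0.2677

H = RT/g for each body.
H_Mars = 191 × 218 / 3.71 = 11223 m.
H_planet X = 2220 × 440 / 23.3 = 41923 m.
H_Mars/H_planet X = 11223/41923 = 0.26771.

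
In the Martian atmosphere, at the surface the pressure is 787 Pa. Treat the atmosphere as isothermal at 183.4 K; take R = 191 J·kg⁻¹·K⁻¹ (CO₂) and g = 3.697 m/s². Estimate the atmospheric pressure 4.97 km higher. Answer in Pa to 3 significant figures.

P ≈ 466 Pa

Scale height: H = RT/g = 191 × 183.4 / 3.697 = 9475.1 m.
Barometric formula: P = P₀ exp(−z/H).
z/H = 4970.0/9475.1 = 0.52453; exp(−0.52453) = 0.59183.
P = 787 × 0.59183 = 465.77 Pa.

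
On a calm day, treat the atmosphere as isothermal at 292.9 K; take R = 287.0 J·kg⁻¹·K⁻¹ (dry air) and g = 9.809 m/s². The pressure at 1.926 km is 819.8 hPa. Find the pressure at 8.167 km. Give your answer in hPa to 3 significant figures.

Scale height: H = RT/g = 287.0 × 292.9 / 9.809 = 8569.9 m.
Between two levels, P₂ = P₁ exp(−Δz/H) with Δz = z₂ − z₁.
Δz = 8167.0 − 1926.0 = 6241.0 m; Δz/H = 6241.0/8569.9 = 0.72825.
P₂ = 819.8 × exp(−0.72825) = 819.8 × 0.48275 = 395.76 hPa.

P ≈ 396 hPa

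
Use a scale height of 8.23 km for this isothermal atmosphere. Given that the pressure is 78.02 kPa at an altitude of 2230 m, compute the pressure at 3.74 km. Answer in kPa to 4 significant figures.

Between two levels, P₂ = P₁ exp(−Δz/H) with Δz = z₂ − z₁.
Δz = 3740.0 − 2230.0 = 1510.0 m; Δz/H = 1510.0/8230.0 = 0.18348.
P₂ = 78.02 × exp(−0.18348) = 78.02 × 0.83237 = 64.942 kPa.

P ≈ 64.94 kPa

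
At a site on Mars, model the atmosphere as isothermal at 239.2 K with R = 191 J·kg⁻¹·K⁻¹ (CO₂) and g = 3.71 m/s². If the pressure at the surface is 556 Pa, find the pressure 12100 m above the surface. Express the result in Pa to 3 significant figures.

Scale height: H = RT/g = 191 × 239.2 / 3.71 = 12315 m.
Barometric formula: P = P₀ exp(−z/H).
z/H = 12100/12315 = 0.98254; exp(−0.98254) = 0.37436.
P = 556 × 0.37436 = 208.14 Pa.

P ≈ 208 Pa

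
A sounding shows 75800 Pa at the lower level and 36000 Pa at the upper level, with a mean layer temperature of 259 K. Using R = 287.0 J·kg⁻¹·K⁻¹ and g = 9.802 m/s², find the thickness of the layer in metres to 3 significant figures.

Δz ≈ 5650 m

Hypsometric equation: Δz = (R T̄/g) ln(P₁/P₂).
R T̄/g = 287.0 × 259 / 9.802 = 7583.5 m.
ln(75800/36000) = ln(2.1056) = 0.74460.
Δz = 7583.5 × 0.74460 = 5646.7 m.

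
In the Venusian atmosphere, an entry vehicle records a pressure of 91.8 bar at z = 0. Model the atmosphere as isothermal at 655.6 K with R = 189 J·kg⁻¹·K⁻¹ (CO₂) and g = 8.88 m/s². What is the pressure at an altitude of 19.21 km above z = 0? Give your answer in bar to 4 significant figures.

P ≈ 23.17 bar

Scale height: H = RT/g = 189 × 655.6 / 8.88 = 13954 m.
Barometric formula: P = P₀ exp(−z/H).
z/H = 19210/13954 = 1.3767; exp(−1.3767) = 0.25241.
P = 91.8 × 0.25241 = 23.171 bar.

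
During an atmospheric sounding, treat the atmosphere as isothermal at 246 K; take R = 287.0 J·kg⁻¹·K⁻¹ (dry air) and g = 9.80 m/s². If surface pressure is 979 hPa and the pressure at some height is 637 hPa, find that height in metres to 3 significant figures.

Scale height: H = RT/g = 287.0 × 246 / 9.80 = 7204.3 m.
Invert the barometric formula: z = H ln(P₀/P).
P₀/P = 979/637 = 1.5369; ln(1.5369) = 0.42977.
z = 7204.3 × 0.42977 = 3096.2 m.

z ≈ 3100 m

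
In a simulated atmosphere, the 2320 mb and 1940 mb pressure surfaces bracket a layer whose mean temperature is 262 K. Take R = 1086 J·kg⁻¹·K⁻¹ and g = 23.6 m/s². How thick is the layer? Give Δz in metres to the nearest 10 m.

Δz ≈ 2160 m

Hypsometric equation: Δz = (R T̄/g) ln(P₁/P₂).
R T̄/g = 1086 × 262 / 23.6 = 12056 m.
ln(2320/1940) = ln(1.1959) = 0.17890.
Δz = 12056 × 0.17890 = 2156.8 m.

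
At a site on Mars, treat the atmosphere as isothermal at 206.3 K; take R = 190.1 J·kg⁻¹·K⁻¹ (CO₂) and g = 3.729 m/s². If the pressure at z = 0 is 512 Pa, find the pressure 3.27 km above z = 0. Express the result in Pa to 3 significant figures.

Scale height: H = RT/g = 190.1 × 206.3 / 3.729 = 10517 m.
Barometric formula: P = P₀ exp(−z/H).
z/H = 3270.0/10517 = 0.31093; exp(−0.31093) = 0.73277.
P = 512 × 0.73277 = 375.18 Pa.

P ≈ 375 Pa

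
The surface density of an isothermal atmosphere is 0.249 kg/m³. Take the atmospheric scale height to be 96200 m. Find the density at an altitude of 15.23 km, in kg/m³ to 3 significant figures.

ρ ≈ 0.213 kg/m³

In an isothermal atmosphere, density decays like pressure: ρ = ρ₀ exp(−z/H).
z/H = 15230/96200 = 0.15832; exp(−0.15832) = 0.85358.
ρ = 0.249 × 0.85358 = 0.21254 kg/m³.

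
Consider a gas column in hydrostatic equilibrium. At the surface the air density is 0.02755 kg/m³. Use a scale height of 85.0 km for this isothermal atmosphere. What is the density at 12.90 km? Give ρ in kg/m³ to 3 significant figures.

ρ ≈ 0.0237 kg/m³

In an isothermal atmosphere, density decays like pressure: ρ = ρ₀ exp(−z/H).
z/H = 12900/85000 = 0.15176; exp(−0.15176) = 0.85919.
ρ = 0.02755 × 0.85919 = 0.023671 kg/m³.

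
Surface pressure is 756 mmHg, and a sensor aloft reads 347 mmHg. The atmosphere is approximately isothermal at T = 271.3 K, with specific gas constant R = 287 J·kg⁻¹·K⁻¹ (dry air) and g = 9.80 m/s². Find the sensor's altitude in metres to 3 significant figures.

z ≈ 6190 m

Scale height: H = RT/g = 287 × 271.3 / 9.80 = 7945.2 m.
Invert the barometric formula: z = H ln(P₀/P).
P₀/P = 756/347 = 2.1787; ln(2.1787) = 0.77873.
z = 7945.2 × 0.77873 = 6187.2 m.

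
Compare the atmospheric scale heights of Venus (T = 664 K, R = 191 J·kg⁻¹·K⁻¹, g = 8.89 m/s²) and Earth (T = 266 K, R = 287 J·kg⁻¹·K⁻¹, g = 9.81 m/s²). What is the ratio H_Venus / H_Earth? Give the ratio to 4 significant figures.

H = RT/g for each body.
H_Venus = 191 × 664 / 8.89 = 14266 m.
H_Earth = 287 × 266 / 9.81 = 7782.1 m.
H_Venus/H_Earth = 14266/7782.1 = 1.8332.

H_Venus/H_Earth ≈ 1.833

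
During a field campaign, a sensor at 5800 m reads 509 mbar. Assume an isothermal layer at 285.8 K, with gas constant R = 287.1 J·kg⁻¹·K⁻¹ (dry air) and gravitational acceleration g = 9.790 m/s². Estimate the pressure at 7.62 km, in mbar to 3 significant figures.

P ≈ 410 mbar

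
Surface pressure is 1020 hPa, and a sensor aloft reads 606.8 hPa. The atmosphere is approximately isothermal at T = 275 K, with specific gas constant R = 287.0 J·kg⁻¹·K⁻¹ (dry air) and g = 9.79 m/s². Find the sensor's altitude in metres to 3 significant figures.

Scale height: H = RT/g = 287.0 × 275 / 9.79 = 8061.8 m.
Invert the barometric formula: z = H ln(P₀/P).
P₀/P = 1020/606.8 = 1.6809; ln(1.6809) = 0.51933.
z = 8061.8 × 0.51933 = 4186.7 m.

z ≈ 4190 m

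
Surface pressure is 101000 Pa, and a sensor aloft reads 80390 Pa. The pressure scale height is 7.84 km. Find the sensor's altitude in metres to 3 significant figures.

z ≈ 1790 m

Invert the barometric formula: z = H ln(P₀/P).
P₀/P = 101000/80390 = 1.2564; ln(1.2564) = 0.22825.
z = 7840.0 × 0.22825 = 1789.5 m.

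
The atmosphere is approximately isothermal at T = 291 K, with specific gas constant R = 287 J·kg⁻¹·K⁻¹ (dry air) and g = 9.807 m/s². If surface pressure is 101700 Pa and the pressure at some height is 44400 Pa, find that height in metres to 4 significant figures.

z ≈ 7058 m

Scale height: H = RT/g = 287 × 291 / 9.807 = 8516.1 m.
Invert the barometric formula: z = H ln(P₀/P).
P₀/P = 101700/44400 = 2.2905; ln(2.2905) = 0.82877.
z = 8516.1 × 0.82877 = 7057.9 m.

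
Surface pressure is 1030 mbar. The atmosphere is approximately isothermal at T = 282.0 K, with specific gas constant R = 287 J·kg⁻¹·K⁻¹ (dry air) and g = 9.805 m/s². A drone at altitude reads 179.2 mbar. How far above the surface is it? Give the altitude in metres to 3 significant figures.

Scale height: H = RT/g = 287 × 282.0 / 9.805 = 8254.4 m.
Invert the barometric formula: z = H ln(P₀/P).
P₀/P = 1030/179.2 = 5.7478; ln(5.7478) = 1.7488.
z = 8254.4 × 1.7488 = 14435 m.

z ≈ 14400 m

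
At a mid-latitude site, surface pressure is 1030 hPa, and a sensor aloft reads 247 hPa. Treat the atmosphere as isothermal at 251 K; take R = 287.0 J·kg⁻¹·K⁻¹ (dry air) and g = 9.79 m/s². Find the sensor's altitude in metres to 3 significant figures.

Scale height: H = RT/g = 287.0 × 251 / 9.79 = 7358.2 m.
Invert the barometric formula: z = H ln(P₀/P).
P₀/P = 1030/247 = 4.1700; ln(4.1700) = 1.4279.
z = 7358.2 × 1.4279 = 10507 m.

z ≈ 10500 m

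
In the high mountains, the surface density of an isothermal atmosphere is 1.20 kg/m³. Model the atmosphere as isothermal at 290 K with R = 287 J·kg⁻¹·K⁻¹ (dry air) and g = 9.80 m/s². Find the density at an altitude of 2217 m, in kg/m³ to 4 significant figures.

Scale height: H = RT/g = 287 × 290 / 9.80 = 8492.9 m.
In an isothermal atmosphere, density decays like pressure: ρ = ρ₀ exp(−z/H).
z/H = 2217.0/8492.9 = 0.26104; exp(−0.26104) = 0.77025.
ρ = 1.20 × 0.77025 = 0.92430 kg/m³.

ρ ≈ 0.9243 kg/m³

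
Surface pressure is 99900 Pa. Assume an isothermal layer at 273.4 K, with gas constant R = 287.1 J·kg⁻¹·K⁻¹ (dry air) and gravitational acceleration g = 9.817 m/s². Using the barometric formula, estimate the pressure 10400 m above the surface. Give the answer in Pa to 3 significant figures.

Scale height: H = RT/g = 287.1 × 273.4 / 9.817 = 7995.6 m.
Barometric formula: P = P₀ exp(−z/H).
z/H = 10400/7995.6 = 1.3007; exp(−1.3007) = 0.27234.
P = 99900 × 0.27234 = 27207 Pa.

P ≈ 27200 Pa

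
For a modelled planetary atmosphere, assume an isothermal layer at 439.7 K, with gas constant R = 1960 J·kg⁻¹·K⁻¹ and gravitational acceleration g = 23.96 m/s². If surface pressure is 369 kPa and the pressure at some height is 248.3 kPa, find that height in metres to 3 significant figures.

z ≈ 14200 m

Scale height: H = RT/g = 1960 × 439.7 / 23.96 = 35969 m.
Invert the barometric formula: z = H ln(P₀/P).
P₀/P = 369/248.3 = 1.4861; ln(1.4861) = 0.39616.
z = 35969 × 0.39616 = 14249 m.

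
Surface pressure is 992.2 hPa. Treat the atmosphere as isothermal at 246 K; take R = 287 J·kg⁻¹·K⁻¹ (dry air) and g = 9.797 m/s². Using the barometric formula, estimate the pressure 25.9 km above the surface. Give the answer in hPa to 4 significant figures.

P ≈ 27.27 hPa

Scale height: H = RT/g = 287 × 246 / 9.797 = 7206.5 m.
Barometric formula: P = P₀ exp(−z/H).
z/H = 25900/7206.5 = 3.5940; exp(−3.5940) = 0.027488.
P = 992.2 × 0.027488 = 27.274 hPa.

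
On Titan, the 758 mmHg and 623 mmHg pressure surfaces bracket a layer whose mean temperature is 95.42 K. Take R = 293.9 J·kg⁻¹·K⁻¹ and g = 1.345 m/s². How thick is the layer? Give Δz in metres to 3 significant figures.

Δz ≈ 4090 m

Hypsometric equation: Δz = (R T̄/g) ln(P₁/P₂).
R T̄/g = 293.9 × 95.42 / 1.345 = 20851 m.
ln(758/623) = ln(1.2167) = 0.19614.
Δz = 20851 × 0.19614 = 4089.7 m.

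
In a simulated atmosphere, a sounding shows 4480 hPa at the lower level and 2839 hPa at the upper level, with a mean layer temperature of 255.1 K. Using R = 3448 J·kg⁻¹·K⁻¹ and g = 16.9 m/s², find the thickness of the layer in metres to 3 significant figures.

Δz ≈ 23700 m

Hypsometric equation: Δz = (R T̄/g) ln(P₁/P₂).
R T̄/g = 3448 × 255.1 / 16.9 = 52046 m.
ln(4480/2839) = ln(1.5780) = 0.45616.
Δz = 52046 × 0.45616 = 23741 m.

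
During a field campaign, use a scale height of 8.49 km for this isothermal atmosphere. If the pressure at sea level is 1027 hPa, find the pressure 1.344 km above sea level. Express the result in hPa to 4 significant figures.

Barometric formula: P = P₀ exp(−z/H).
z/H = 1344.0/8490.0 = 0.15830; exp(−0.15830) = 0.85359.
P = 1027 × 0.85359 = 876.64 hPa.

P ≈ 876.6 hPa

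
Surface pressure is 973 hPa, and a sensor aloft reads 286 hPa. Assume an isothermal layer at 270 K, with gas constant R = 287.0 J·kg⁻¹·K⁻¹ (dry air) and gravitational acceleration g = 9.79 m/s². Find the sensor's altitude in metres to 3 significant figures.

Scale height: H = RT/g = 287.0 × 270 / 9.79 = 7915.2 m.
Invert the barometric formula: z = H ln(P₀/P).
P₀/P = 973/286 = 3.4021; ln(3.4021) = 1.2244.
z = 7915.2 × 1.2244 = 9691.4 m.

z ≈ 9690 m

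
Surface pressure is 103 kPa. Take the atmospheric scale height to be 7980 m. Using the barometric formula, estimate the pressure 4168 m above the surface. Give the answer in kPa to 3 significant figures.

Barometric formula: P = P₀ exp(−z/H).
z/H = 4168.0/7980.0 = 0.52231; exp(−0.52231) = 0.59315.
P = 103 × 0.59315 = 61.094 kPa.

P ≈ 61.1 kPa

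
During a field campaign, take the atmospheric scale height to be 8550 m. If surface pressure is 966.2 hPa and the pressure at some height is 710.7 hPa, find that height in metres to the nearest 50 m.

z ≈ 2650 m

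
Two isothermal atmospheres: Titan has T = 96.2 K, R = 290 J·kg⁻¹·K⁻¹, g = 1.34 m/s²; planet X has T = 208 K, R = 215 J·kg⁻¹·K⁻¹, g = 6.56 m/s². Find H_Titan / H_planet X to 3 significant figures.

H = RT/g for each body.
H_Titan = 290 × 96.2 / 1.34 = 20819 m.
H_planet X = 215 × 208 / 6.56 = 6817.1 m.
H_Titan/H_planet X = 20819/6817.1 = 3.0539.

H_Titan/H_planet X ≈ 3.05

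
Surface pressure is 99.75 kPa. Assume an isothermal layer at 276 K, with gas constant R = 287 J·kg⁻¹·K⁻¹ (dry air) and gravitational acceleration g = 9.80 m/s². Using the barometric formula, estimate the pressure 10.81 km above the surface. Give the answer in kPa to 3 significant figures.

Scale height: H = RT/g = 287 × 276 / 9.80 = 8082.9 m.
Barometric formula: P = P₀ exp(−z/H).
z/H = 10810/8082.9 = 1.3374; exp(−1.3374) = 0.26253.
P = 99.75 × 0.26253 = 26.187 kPa.

P ≈ 26.2 kPa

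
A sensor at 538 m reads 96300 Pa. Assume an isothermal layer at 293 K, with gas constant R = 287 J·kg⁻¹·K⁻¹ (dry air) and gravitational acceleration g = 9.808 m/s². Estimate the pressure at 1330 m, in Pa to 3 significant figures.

P ≈ 87800 Pa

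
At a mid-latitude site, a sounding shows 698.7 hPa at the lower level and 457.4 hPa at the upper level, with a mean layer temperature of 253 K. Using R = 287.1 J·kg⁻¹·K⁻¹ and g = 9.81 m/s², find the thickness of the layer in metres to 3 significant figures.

Hypsometric equation: Δz = (R T̄/g) ln(P₁/P₂).
R T̄/g = 287.1 × 253 / 9.81 = 7404.3 m.
ln(698.7/457.4) = ln(1.5275) = 0.42363.
Δz = 7404.3 × 0.42363 = 3136.7 m.

Δz ≈ 3140 m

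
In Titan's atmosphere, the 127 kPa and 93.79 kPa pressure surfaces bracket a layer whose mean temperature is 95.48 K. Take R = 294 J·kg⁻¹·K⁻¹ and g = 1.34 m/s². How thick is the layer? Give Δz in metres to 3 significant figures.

Hypsometric equation: Δz = (R T̄/g) ln(P₁/P₂).
R T̄/g = 294 × 95.48 / 1.34 = 20949 m.
ln(127/93.79) = ln(1.3541) = 0.30314.
Δz = 20949 × 0.30314 = 6350.5 m.

Δz ≈ 6350 m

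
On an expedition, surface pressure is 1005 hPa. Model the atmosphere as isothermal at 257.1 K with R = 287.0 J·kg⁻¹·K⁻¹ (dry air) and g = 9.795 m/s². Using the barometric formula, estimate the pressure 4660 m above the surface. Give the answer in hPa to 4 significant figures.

P ≈ 541.4 hPa

Scale height: H = RT/g = 287.0 × 257.1 / 9.795 = 7533.2 m.
Barometric formula: P = P₀ exp(−z/H).
z/H = 4660.0/7533.2 = 0.61860; exp(−0.61860) = 0.53870.
P = 1005 × 0.53870 = 541.39 hPa.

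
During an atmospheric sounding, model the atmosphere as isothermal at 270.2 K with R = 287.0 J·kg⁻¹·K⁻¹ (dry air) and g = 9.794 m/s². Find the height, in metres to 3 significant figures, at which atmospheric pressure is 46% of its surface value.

z ≈ 6150 m

Scale height: H = RT/g = 287.0 × 270.2 / 9.794 = 7917.8 m.
Set P/P₀ = exp(−z/H) = 0.46, so z = −H ln(0.46).
−ln(0.46) = 0.77653; z = 7917.8 × 0.77653 = 6148.4 m.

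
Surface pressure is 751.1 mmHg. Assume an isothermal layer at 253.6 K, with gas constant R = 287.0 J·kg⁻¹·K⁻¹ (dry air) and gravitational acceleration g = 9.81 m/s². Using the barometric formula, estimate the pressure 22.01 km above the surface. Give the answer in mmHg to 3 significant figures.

Scale height: H = RT/g = 287.0 × 253.6 / 9.81 = 7419.3 m.
Barometric formula: P = P₀ exp(−z/H).
z/H = 22010/7419.3 = 2.9666; exp(−2.9666) = 0.051478.
P = 751.1 × 0.051478 = 38.665 mmHg.

P ≈ 38.7 mmHg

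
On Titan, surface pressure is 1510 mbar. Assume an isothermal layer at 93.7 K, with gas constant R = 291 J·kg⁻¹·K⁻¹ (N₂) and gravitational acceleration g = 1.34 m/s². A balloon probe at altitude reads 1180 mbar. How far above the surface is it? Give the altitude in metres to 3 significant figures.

z ≈ 5020 m

Scale height: H = RT/g = 291 × 93.7 / 1.34 = 20348 m.
Invert the barometric formula: z = H ln(P₀/P).
P₀/P = 1510/1180 = 1.2797; ln(1.2797) = 0.24663.
z = 20348 × 0.24663 = 5018.4 m.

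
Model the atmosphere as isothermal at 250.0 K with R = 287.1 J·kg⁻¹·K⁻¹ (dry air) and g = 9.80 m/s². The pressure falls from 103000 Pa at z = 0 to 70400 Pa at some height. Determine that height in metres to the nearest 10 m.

Scale height: H = RT/g = 287.1 × 250.0 / 9.80 = 7324.0 m.
Invert the barometric formula: z = H ln(P₀/P).
P₀/P = 103000/70400 = 1.4631; ln(1.4631) = 0.38056.
z = 7324.0 × 0.38056 = 2787.2 m.

z ≈ 2790 m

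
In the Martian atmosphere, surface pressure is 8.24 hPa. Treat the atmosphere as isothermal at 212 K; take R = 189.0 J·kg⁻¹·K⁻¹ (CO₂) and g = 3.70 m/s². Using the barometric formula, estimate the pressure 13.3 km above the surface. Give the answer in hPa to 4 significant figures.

P ≈ 2.413 hPa

Scale height: H = RT/g = 189.0 × 212 / 3.70 = 10829 m.
Barometric formula: P = P₀ exp(−z/H).
z/H = 13300/10829 = 1.2282; exp(−1.2282) = 0.29282.
P = 8.24 × 0.29282 = 2.4128 hPa.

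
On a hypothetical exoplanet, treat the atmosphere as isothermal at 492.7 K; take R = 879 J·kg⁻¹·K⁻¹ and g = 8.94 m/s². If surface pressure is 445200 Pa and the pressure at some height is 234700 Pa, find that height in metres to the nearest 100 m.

z ≈ 31000 m

Scale height: H = RT/g = 879 × 492.7 / 8.94 = 48443 m.
Invert the barometric formula: z = H ln(P₀/P).
P₀/P = 445200/234700 = 1.8969; ln(1.8969) = 0.64022.
z = 48443 × 0.64022 = 31014 m.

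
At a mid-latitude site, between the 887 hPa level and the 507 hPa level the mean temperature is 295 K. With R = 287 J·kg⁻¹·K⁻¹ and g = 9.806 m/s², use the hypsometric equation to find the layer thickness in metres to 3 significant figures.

Hypsometric equation: Δz = (R T̄/g) ln(P₁/P₂).
R T̄/g = 287 × 295 / 9.806 = 8634.0 m.
ln(887/507) = ln(1.7495) = 0.55933.
Δz = 8634.0 × 0.55933 = 4829.3 m.

Δz ≈ 4830 m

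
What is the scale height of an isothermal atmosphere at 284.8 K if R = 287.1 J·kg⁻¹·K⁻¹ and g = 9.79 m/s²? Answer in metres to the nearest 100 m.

The scale height of an isothermal atmosphere is H = RT/g.
H = 287.1 × 284.8 / 9.79 = 81766/9.79 = 8352.0 m.

H ≈ 8400 m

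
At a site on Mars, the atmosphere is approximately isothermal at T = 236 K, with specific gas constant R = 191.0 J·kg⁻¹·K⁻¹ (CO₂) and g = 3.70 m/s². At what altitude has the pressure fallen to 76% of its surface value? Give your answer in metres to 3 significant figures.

Scale height: H = RT/g = 191.0 × 236 / 3.70 = 12183 m.
Set P/P₀ = exp(−z/H) = 0.76, so z = −H ln(0.76).
−ln(0.76) = 0.27444; z = 12183 × 0.27444 = 3343.5 m.

z ≈ 3340 m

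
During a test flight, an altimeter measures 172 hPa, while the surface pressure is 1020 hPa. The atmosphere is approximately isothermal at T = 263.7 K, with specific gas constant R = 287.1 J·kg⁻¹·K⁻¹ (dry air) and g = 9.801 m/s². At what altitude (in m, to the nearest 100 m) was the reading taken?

z ≈ 13800 m

Scale height: H = RT/g = 287.1 × 263.7 / 9.801 = 7724.5 m.
Invert the barometric formula: z = H ln(P₀/P).
P₀/P = 1020/172 = 5.9302; ln(5.9302) = 1.7801.
z = 7724.5 × 1.7801 = 13750 m.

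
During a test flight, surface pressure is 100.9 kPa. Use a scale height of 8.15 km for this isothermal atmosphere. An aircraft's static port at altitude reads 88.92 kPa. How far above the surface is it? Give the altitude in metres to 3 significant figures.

z ≈ 1030 m

Invert the barometric formula: z = H ln(P₀/P).
P₀/P = 100.9/88.92 = 1.1347; ln(1.1347) = 0.12637.
z = 8150.0 × 0.12637 = 1029.9 m.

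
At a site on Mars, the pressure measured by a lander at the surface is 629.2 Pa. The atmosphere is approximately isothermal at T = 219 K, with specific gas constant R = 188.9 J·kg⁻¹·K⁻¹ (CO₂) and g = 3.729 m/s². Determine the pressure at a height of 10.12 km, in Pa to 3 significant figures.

Scale height: H = RT/g = 188.9 × 219 / 3.729 = 11094 m.
Barometric formula: P = P₀ exp(−z/H).
z/H = 10120/11094 = 0.91220; exp(−0.91220) = 0.40164.
P = 629.2 × 0.40164 = 252.71 Pa.

P ≈ 253 Pa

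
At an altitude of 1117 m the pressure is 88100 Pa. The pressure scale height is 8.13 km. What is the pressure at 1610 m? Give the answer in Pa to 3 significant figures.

Between two levels, P₂ = P₁ exp(−Δz/H) with Δz = z₂ − z₁.
Δz = 1610.0 − 1117.0 = 493.00 m; Δz/H = 493.00/8130.0 = 0.060640.
P₂ = 88100 × exp(−0.060640) = 88100 × 0.94116 = 82916 Pa.

P ≈ 82900 Pa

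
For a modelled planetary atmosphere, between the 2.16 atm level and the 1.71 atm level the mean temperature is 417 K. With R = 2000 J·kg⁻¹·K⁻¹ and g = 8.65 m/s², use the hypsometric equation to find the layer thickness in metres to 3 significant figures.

Δz ≈ 22500 m

Hypsometric equation: Δz = (R T̄/g) ln(P₁/P₂).
R T̄/g = 2000 × 417 / 8.65 = 96416 m.
ln(2.16/1.71) = ln(1.2632) = 0.23365.
Δz = 96416 × 0.23365 = 22528 m.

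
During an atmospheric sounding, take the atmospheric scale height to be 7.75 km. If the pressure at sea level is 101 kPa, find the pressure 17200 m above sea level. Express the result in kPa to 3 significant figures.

P ≈ 11.0 kPa

Barometric formula: P = P₀ exp(−z/H).
z/H = 17200/7750.0 = 2.2194; exp(−2.2194) = 0.10867.
P = 101 × 0.10867 = 10.976 kPa.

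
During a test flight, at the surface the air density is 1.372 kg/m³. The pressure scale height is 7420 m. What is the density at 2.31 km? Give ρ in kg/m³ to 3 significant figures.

In an isothermal atmosphere, density decays like pressure: ρ = ρ₀ exp(−z/H).
z/H = 2310.0/7420.0 = 0.31132; exp(−0.31132) = 0.73248.
ρ = 1.372 × 0.73248 = 1.0050 kg/m³.

ρ ≈ 1.00 kg/m³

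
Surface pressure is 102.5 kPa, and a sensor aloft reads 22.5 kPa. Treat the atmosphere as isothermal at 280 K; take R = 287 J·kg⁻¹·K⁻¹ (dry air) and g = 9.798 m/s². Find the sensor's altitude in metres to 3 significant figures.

z ≈ 12400 m

Scale height: H = RT/g = 287 × 280 / 9.798 = 8201.7 m.
Invert the barometric formula: z = H ln(P₀/P).
P₀/P = 102.5/22.5 = 4.5556; ln(4.5556) = 1.5164.
z = 8201.7 × 1.5164 = 12437 m.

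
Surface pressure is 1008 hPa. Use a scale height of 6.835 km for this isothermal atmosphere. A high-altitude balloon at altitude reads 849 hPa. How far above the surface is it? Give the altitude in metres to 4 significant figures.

Invert the barometric formula: z = H ln(P₀/P).
P₀/P = 1008/849 = 1.1873; ln(1.1873) = 0.17168.
z = 6835.0 × 0.17168 = 1173.4 m.

z ≈ 1173 m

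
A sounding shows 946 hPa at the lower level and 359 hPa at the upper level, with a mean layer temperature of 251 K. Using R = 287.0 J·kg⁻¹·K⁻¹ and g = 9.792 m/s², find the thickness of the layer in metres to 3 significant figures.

Hypsometric equation: Δz = (R T̄/g) ln(P₁/P₂).
R T̄/g = 287.0 × 251 / 9.792 = 7356.7 m.
ln(946/359) = ln(2.6351) = 0.96892.
Δz = 7356.7 × 0.96892 = 7128.1 m.

Δz ≈ 7130 m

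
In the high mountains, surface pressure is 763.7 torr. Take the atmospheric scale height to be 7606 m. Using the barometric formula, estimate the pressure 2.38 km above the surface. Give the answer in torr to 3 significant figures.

P ≈ 559 torr

Barometric formula: P = P₀ exp(−z/H).
z/H = 2380.0/7606.0 = 0.31291; exp(−0.31291) = 0.73132.
P = 763.7 × 0.73132 = 558.51 torr.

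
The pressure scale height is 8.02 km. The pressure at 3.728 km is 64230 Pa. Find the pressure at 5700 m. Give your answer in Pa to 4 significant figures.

P ≈ 50230 Pa

Between two levels, P₂ = P₁ exp(−Δz/H) with Δz = z₂ − z₁.
Δz = 5700.0 − 3728.0 = 1972.0 m; Δz/H = 1972.0/8020.0 = 0.24589.
P₂ = 64230 × exp(−0.24589) = 64230 × 0.78201 = 50229 Pa.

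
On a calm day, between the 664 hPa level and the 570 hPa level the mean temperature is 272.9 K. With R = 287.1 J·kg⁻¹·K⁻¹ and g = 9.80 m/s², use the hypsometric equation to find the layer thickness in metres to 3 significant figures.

Hypsometric equation: Δz = (R T̄/g) ln(P₁/P₂).
R T̄/g = 287.1 × 272.9 / 9.80 = 7994.9 m.
ln(664/570) = ln(1.1649) = 0.15264.
Δz = 7994.9 × 0.15264 = 1220.3 m.

Δz ≈ 1220 m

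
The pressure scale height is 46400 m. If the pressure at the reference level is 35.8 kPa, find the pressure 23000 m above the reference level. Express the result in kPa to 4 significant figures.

Barometric formula: P = P₀ exp(−z/H).
z/H = 23000/46400 = 0.49569; exp(−0.49569) = 0.60915.
P = 35.8 × 0.60915 = 21.808 kPa.

P ≈ 21.81 kPa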